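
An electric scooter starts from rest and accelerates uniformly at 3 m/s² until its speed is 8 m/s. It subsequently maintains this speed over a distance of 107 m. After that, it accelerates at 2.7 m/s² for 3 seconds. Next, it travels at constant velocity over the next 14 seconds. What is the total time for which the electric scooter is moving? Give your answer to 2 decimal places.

33.04 s

Phase 1 (accelerating): v₀ = 0 m/s, a = 3 m/s².
v = v₀ + at → t = (8 − 0) / 3 = 2.67 s
v² = v₀² + 2aΔx → Δx = (8² − 0²)/(2·3) = 10.7 m

Phase 2 (constant speed): v₀ = 8.00 m/s, a = 0 m/s².
Constant speed: t = d/v = 107/8.00 = 13.4 s

Phase 3 (accelerating): v₀ = 8.00 m/s, a = 2.7 m/s².
v = v₀ + at = 8.00 + (2.7)(3) = 16.1 m/s
Δx = v₀t + ½at² = 8.00·3 + 0.5·2.7·3² = 36.2 m

Phase 4 (constant speed): v₀ = 16.1 m/s, a = 0 m/s².
v = v₀ + at = 16.1 + (0)(14) = 16.1 m/s
Δx = v₀t + ½at² = 16.1·14 + 0.5·0·14² = 225 m
Total time = 2.67 + 13.4 + 3.00 + 14.0 = 33.0 s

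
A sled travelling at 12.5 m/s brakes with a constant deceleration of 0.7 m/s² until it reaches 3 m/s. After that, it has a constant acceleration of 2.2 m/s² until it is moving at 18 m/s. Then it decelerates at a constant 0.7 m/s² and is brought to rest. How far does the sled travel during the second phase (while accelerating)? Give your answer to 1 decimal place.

71.6 m

Phase 1 (decelerating): v₀ = 12.5 m/s, a = -0.7 m/s².
v = v₀ + at → t = (3 − 12.5) / -0.7 = 13.6 s
v² = v₀² + 2aΔx → Δx = (3² − 12.5²)/(2·-0.7) = 105 m

Phase 2 (accelerating): v₀ = 3.00 m/s, a = 2.2 m/s².
v = v₀ + at → t = (18 − 3.00) / 2.2 = 6.82 s
v² = v₀² + 2aΔx → Δx = (18² − 3.00²)/(2·2.2) = 71.6 m
Distance in phase 2 = 71.6 m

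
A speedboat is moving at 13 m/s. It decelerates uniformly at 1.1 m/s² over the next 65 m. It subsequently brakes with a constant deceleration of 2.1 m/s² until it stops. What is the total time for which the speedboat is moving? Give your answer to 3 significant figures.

Phase 1 (decelerating): v₀ = 13.0 m/s, a = -1.1 m/s².
v² = v₀² + 2aΔx = 13.0² + 2·-1.1·65 = 26.0 → v = 5.10 m/s
t = (v − v₀)/a = (5.10 − 13.0)/-1.1 = 7.18 s

Phase 2 (decelerating): v₀ = 5.10 m/s, a = -2.1 m/s².
v = v₀ + at → t = (0 − 5.10) / -2.1 = 2.43 s
v² = v₀² + 2aΔx → Δx = (0² − 5.10²)/(2·-2.1) = 6.19 m
Total time = 7.18 + 2.43 = 9.61 s

9.61 s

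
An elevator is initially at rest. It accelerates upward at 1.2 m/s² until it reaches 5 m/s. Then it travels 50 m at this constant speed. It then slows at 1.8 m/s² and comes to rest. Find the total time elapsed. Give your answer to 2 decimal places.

Phase 1 (accelerating): v₀ = 0 m/s, a = 1.2 m/s².
v = v₀ + at → t = (5 − 0) / 1.2 = 4.17 s
v² = v₀² + 2aΔx → Δx = (5² − 0²)/(2·1.2) = 10.4 m

Phase 2 (constant speed): v₀ = 5.00 m/s, a = 0 m/s².
Constant speed: t = d/v = 50/5.00 = 10.0 s

Phase 3 (decelerating): v₀ = 5.00 m/s, a = -1.8 m/s².
v = v₀ + at → t = (0 − 5.00) / -1.8 = 2.78 s
v² = v₀² + 2aΔx → Δx = (0² − 5.00²)/(2·-1.8) = 6.94 m
Total time = 4.17 + 10.0 + 2.78 = 16.9 s

16.94 s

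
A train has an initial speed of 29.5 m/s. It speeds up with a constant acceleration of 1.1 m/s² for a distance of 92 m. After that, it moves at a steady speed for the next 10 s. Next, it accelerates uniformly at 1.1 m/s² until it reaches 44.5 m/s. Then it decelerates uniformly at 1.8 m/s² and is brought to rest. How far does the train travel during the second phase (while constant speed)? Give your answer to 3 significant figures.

Phase 1 (accelerating): v₀ = 29.5 m/s, a = 1.1 m/s².
v² = v₀² + 2aΔx = 29.5² + 2·1.1·92 = 1070 → v = 32.8 m/s
t = (v − v₀)/a = (32.8 − 29.5)/1.1 = 2.96 s

Phase 2 (constant speed): v₀ = 32.8 m/s, a = 0 m/s².
v = v₀ + at = 32.8 + (0)(10) = 32.8 m/s
Δx = v₀t + ½at² = 32.8·10 + 0.5·0·10² = 328 m
Distance in phase 2 = 328 m

328 m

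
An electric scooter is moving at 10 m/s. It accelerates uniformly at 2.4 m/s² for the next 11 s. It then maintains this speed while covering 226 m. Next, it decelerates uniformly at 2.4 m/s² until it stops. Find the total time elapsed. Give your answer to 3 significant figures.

Phase 1 (accelerating): v₀ = 10.0 m/s, a = 2.4 m/s².
v = v₀ + at = 10.0 + (2.4)(11) = 36.4 m/s
Δx = v₀t + ½at² = 10.0·11 + 0.5·2.4·11² = 255 m

Phase 2 (constant speed): v₀ = 36.4 m/s, a = 0 m/s².
Constant speed: t = d/v = 226/36.4 = 6.21 s

Phase 3 (decelerating): v₀ = 36.4 m/s, a = -2.4 m/s².
v = v₀ + at → t = (0 − 36.4) / -2.4 = 15.2 s
v² = v₀² + 2aΔx → Δx = (0² − 36.4²)/(2·-2.4) = 276 m
Total time = 11.0 + 6.21 + 15.2 = 32.4 s

32.4 s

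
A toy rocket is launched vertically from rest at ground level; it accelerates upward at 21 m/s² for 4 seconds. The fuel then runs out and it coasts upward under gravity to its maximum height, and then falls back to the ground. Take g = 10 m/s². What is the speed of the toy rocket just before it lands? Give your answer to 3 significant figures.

102 m/s

Phase 1 (powered ascent): v₀ = 0 m/s, a = 21 m/s².
v = v₀ + at = 0 + (21)(4) = 84.0 m/s
Δx = v₀t + ½at² = 0·4 + 0.5·21·4² = 168 m

Phase 2 (coasting upward): v₀ = 84.0 m/s, a = -10 m/s².
v = v₀ + at → t = (0 − 84.0) / -10 = 8.40 s
v² = v₀² + 2aΔx → Δx = (0² − 84.0²)/(2·-10) = 353 m

Phase 3 (free fall): v₀ = 0 m/s, a = -10 m/s².
Falls 521 m from rest: t = √(2·521/10) = 10.2 s; v = g·t = 102 m/s.
Impact speed = 102 m/s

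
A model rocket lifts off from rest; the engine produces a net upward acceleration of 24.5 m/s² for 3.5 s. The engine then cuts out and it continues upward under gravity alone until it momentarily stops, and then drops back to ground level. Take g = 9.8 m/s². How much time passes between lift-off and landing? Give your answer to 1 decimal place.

Phase 1 (powered ascent): v₀ = 0 m/s, a = 24.5 m/s².
v = v₀ + at = 0 + (24.5)(3.5) = 85.8 m/s
Δx = v₀t + ½at² = 0·3.5 + 0.5·24.5·3.5² = 150 m

Phase 2 (coasting upward): v₀ = 85.8 m/s, a = -9.8 m/s².
v = v₀ + at → t = (0 − 85.8) / -9.8 = 8.75 s
v² = v₀² + 2aΔx → Δx = (0² − 85.8²)/(2·-9.8) = 375 m

Phase 3 (free fall): v₀ = 0 m/s, a = -9.8 m/s².
Falls 525 m from rest: t = √(2·525/9.8) = 10.4 s; v = g·t = 101 m/s.
Total time = 3.50 + 8.75 + 10.4 = 22.6 s

22.6 s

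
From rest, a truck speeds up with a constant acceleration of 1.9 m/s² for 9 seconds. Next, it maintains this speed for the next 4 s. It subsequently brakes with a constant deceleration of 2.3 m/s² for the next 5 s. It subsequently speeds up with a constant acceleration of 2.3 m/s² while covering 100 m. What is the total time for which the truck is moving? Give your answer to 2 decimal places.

25.20 s

Phase 1 (accelerating): v₀ = 0 m/s, a = 1.9 m/s².
v = v₀ + at = 0 + (1.9)(9) = 17.1 m/s
Δx = v₀t + ½at² = 0·9 + 0.5·1.9·9² = 76.9 m

Phase 2 (constant speed): v₀ = 17.1 m/s, a = 0 m/s².
v = v₀ + at = 17.1 + (0)(4) = 17.1 m/s
Δx = v₀t + ½at² = 17.1·4 + 0.5·0·4² = 68.4 m

Phase 3 (decelerating): v₀ = 17.1 m/s, a = -2.3 m/s².
v = v₀ + at = 17.1 + (-2.3)(5) = 5.60 m/s
Δx = v₀t + ½at² = 17.1·5 + 0.5·-2.3·5² = 56.7 m

Phase 4 (accelerating): v₀ = 5.60 m/s, a = 2.3 m/s².
v² = v₀² + 2aΔx = 5.60² + 2·2.3·100 = 491 → v = 22.2 m/s
t = (v − v₀)/a = (22.2 − 5.60)/2.3 = 7.20 s
Total time = 9.00 + 4.00 + 5.00 + 7.20 = 25.2 s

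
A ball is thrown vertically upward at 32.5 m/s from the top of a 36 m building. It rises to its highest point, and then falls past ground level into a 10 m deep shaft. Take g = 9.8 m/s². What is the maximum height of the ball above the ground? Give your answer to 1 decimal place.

Phase 1 (rising): v₀ = 32.5 m/s, a = -9.8 m/s².
v = v₀ + at → t = (0 − 32.5) / -9.8 = 3.32 s
v² = v₀² + 2aΔx → Δx = (0² − 32.5²)/(2·-9.8) = 53.9 m
Maximum height = 36 + 53.9 = 89.9 m

89.9 m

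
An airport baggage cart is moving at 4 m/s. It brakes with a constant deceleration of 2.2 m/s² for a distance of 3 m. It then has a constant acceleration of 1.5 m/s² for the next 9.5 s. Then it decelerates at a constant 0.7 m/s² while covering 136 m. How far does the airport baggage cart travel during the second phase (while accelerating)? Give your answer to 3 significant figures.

83.6 m

Phase 1 (decelerating): v₀ = 4.00 m/s, a = -2.2 m/s².
v² = v₀² + 2aΔx = 4.00² + 2·-2.2·3 = 2.80 → v = 1.67 m/s
t = (v − v₀)/a = (1.67 − 4.00)/-2.2 = 1.06 s

Phase 2 (accelerating): v₀ = 1.67 m/s, a = 1.5 m/s².
v = v₀ + at = 1.67 + (1.5)(9.5) = 15.9 m/s
Δx = v₀t + ½at² = 1.67·9.5 + 0.5·1.5·9.5² = 83.6 m
Distance in phase 2 = 83.6 m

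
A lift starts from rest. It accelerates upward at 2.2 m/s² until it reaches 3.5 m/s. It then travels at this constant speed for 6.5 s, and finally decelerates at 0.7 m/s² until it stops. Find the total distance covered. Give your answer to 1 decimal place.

Phase 1 (accelerating): v₀ = 0 m/s, a = 2.2 m/s².
v = v₀ + at → t = (3.5 − 0) / 2.2 = 1.59 s
v² = v₀² + 2aΔx → Δx = (3.5² − 0²)/(2·2.2) = 2.78 m

Phase 2 (constant speed): v₀ = 3.50 m/s, a = 0 m/s².
v = v₀ + at = 3.50 + (0)(6.5) = 3.50 m/s
Δx = v₀t + ½at² = 3.50·6.5 + 0.5·0·6.5² = 22.8 m

Phase 3 (decelerating): v₀ = 3.50 m/s, a = -0.7 m/s².
v = v₀ + at → t = (0 − 3.50) / -0.7 = 5.00 s
v² = v₀² + 2aΔx → Δx = (0² − 3.50²)/(2·-0.7) = 8.75 m
Total distance = 2.78 + 22.8 + 8.75 = 34.3 m

34.3 m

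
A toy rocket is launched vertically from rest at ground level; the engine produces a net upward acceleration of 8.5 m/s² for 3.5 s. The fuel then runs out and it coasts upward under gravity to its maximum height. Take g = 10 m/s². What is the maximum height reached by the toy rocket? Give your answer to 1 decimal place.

96.3 m

Phase 1 (powered ascent): v₀ = 0 m/s, a = 8.5 m/s².
v = v₀ + at = 0 + (8.5)(3.5) = 29.8 m/s
Δx = v₀t + ½at² = 0·3.5 + 0.5·8.5·3.5² = 52.1 m

Phase 2 (coasting upward): v₀ = 29.8 m/s, a = -10 m/s².
v = v₀ + at → t = (0 − 29.8) / -10 = 2.98 s
v² = v₀² + 2aΔx → Δx = (0² − 29.8²)/(2·-10) = 44.3 m
Maximum height = 52.1 + 44.3 = 96.3 m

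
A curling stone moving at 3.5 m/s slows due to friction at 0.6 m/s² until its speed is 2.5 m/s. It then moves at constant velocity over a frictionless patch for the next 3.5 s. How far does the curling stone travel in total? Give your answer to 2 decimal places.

13.75 m

Phase 1 (decelerating): v₀ = 3.50 m/s, a = -0.6 m/s².
v = v₀ + at → t = (2.5 − 3.50) / -0.6 = 1.67 s
v² = v₀² + 2aΔx → Δx = (2.5² − 3.50²)/(2·-0.6) = 5.00 m

Phase 2 (constant speed): v₀ = 2.50 m/s, a = 0 m/s².
v = v₀ + at = 2.50 + (0)(3.5) = 2.50 m/s
Δx = v₀t + ½at² = 2.50·3.5 + 0.5·0·3.5² = 8.75 m
Total distance = 5.00 + 8.75 = 13.8 m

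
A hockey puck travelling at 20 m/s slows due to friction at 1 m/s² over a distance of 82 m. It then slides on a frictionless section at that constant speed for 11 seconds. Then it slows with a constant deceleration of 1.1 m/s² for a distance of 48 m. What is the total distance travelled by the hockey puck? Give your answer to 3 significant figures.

299 m

Phase 1 (decelerating): v₀ = 20.0 m/s, a = -1 m/s².
v² = v₀² + 2aΔx = 20.0² + 2·-1·82 = 236 → v = 15.4 m/s
t = (v − v₀)/a = (15.4 − 20.0)/-1 = 4.64 s

Phase 2 (constant speed): v₀ = 15.4 m/s, a = 0 m/s².
v = v₀ + at = 15.4 + (0)(11) = 15.4 m/s
Δx = v₀t + ½at² = 15.4·11 + 0.5·0·11² = 169 m

Phase 3 (decelerating): v₀ = 15.4 m/s, a = -1.1 m/s².
v² = v₀² + 2aΔx = 15.4² + 2·-1.1·48 = 130 → v = 11.4 m/s
t = (v − v₀)/a = (11.4 − 15.4)/-1.1 = 3.58 s
Total distance = 82.0 + 169 + 48.0 = 299 m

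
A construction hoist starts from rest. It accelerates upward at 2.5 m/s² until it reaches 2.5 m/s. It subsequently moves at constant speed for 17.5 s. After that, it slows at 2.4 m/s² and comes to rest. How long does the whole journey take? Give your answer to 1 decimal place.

19.5 s

Phase 1 (accelerating): v₀ = 0 m/s, a = 2.5 m/s².
v = v₀ + at → t = (2.5 − 0) / 2.5 = 1.00 s
v² = v₀² + 2aΔx → Δx = (2.5² − 0²)/(2·2.5) = 1.25 m

Phase 2 (constant speed): v₀ = 2.50 m/s, a = 0 m/s².
v = v₀ + at = 2.50 + (0)(17.5) = 2.50 m/s
Δx = v₀t + ½at² = 2.50·17.5 + 0.5·0·17.5² = 43.8 m

Phase 3 (decelerating): v₀ = 2.50 m/s, a = -2.4 m/s².
v = v₀ + at → t = (0 − 2.50) / -2.4 = 1.04 s
v² = v₀² + 2aΔx → Δx = (0² − 2.50²)/(2·-2.4) = 1.30 m
Total time = 1.00 + 17.5 + 1.04 = 19.5 s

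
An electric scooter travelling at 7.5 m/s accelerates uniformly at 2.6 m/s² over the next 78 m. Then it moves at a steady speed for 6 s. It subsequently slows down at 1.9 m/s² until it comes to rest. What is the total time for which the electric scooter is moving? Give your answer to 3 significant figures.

22.7 s

Phase 1 (accelerating): v₀ = 7.50 m/s, a = 2.6 m/s².
v² = v₀² + 2aΔx = 7.50² + 2·2.6·78 = 462 → v = 21.5 m/s
t = (v − v₀)/a = (21.5 − 7.50)/2.6 = 5.38 s

Phase 2 (constant speed): v₀ = 21.5 m/s, a = 0 m/s².
v = v₀ + at = 21.5 + (0)(6) = 21.5 m/s
Δx = v₀t + ½at² = 21.5·6 + 0.5·0·6² = 129 m

Phase 3 (decelerating): v₀ = 21.5 m/s, a = -1.9 m/s².
v = v₀ + at → t = (0 − 21.5) / -1.9 = 11.3 s
v² = v₀² + 2aΔx → Δx = (0² − 21.5²)/(2·-1.9) = 122 m
Total time = 5.38 + 6.00 + 11.3 = 22.7 s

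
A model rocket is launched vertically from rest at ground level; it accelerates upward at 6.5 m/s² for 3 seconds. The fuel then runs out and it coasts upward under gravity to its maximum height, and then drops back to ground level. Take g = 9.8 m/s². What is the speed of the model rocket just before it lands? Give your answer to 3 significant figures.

30.9 m/s

Phase 1 (powered ascent): v₀ = 0 m/s, a = 6.5 m/s².
v = v₀ + at = 0 + (6.5)(3) = 19.5 m/s
Δx = v₀t + ½at² = 0·3 + 0.5·6.5·3² = 29.2 m

Phase 2 (coasting upward): v₀ = 19.5 m/s, a = -9.8 m/s².
v = v₀ + at → t = (0 − 19.5) / -9.8 = 1.99 s
v² = v₀² + 2aΔx → Δx = (0² − 19.5²)/(2·-9.8) = 19.4 m

Phase 3 (free fall): v₀ = 0 m/s, a = -9.8 m/s².
Falls 48.7 m from rest: t = √(2·48.7/9.8) = 3.15 s; v = g·t = 30.9 m/s.
Impact speed = 30.9 m/s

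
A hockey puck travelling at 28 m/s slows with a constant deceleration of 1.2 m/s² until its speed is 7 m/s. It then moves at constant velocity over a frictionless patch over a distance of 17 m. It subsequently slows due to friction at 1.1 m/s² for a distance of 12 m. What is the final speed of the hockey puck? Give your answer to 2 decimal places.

Phase 1 (decelerating): v₀ = 28.0 m/s, a = -1.2 m/s².
v = v₀ + at → t = (7 − 28.0) / -1.2 = 17.5 s
v² = v₀² + 2aΔx → Δx = (7² − 28.0²)/(2·-1.2) = 306 m

Phase 2 (constant speed): v₀ = 7.00 m/s, a = 0 m/s².
Constant speed: t = d/v = 17/7.00 = 2.43 s

Phase 3 (decelerating): v₀ = 7.00 m/s, a = -1.1 m/s².
v² = v₀² + 2aΔx = 7.00² + 2·-1.1·12 = 22.6 → v = 4.75 m/s
t = (v − v₀)/a = (4.75 − 7.00)/-1.1 = 2.04 s
Final speed = 4.75 m/s

4.75 m/s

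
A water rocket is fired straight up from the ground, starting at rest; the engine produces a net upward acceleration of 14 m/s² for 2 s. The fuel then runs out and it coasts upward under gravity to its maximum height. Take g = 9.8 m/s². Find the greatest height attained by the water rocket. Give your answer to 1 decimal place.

68.0 m

Phase 1 (powered ascent): v₀ = 0 m/s, a = 14 m/s².
v = v₀ + at = 0 + (14)(2) = 28.0 m/s
Δx = v₀t + ½at² = 0·2 + 0.5·14·2² = 28.0 m

Phase 2 (coasting upward): v₀ = 28.0 m/s, a = -9.8 m/s².
v = v₀ + at → t = (0 − 28.0) / -9.8 = 2.86 s
v² = v₀² + 2aΔx → Δx = (0² − 28.0²)/(2·-9.8) = 40.0 m
Maximum height = 28.0 + 40.0 = 68.0 m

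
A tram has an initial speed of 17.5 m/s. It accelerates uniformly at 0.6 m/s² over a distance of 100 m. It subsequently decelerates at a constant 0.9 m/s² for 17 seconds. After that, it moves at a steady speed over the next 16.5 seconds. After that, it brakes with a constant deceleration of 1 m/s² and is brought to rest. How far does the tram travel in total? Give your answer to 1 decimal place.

Phase 1 (accelerating): v₀ = 17.5 m/s, a = 0.6 m/s².
v² = v₀² + 2aΔx = 17.5² + 2·0.6·100 = 426 → v = 20.6 m/s
t = (v − v₀)/a = (20.6 − 17.5)/0.6 = 5.24 s

Phase 2 (decelerating): v₀ = 20.6 m/s, a = -0.9 m/s².
v = v₀ + at = 20.6 + (-0.9)(17) = 5.35 m/s
Δx = v₀t + ½at² = 20.6·17 + 0.5·-0.9·17² = 221 m

Phase 3 (constant speed): v₀ = 5.35 m/s, a = 0 m/s².
v = v₀ + at = 5.35 + (0)(16.5) = 5.35 m/s
Δx = v₀t + ½at² = 5.35·16.5 + 0.5·0·16.5² = 88.2 m

Phase 4 (decelerating): v₀ = 5.35 m/s, a = -1 m/s².
v = v₀ + at → t = (0 − 5.35) / -1 = 5.35 s
v² = v₀² + 2aΔx → Δx = (0² − 5.35²)/(2·-1) = 14.3 m
Total distance = 100 + 221 + 88.2 + 14.3 = 423 m

423.4 m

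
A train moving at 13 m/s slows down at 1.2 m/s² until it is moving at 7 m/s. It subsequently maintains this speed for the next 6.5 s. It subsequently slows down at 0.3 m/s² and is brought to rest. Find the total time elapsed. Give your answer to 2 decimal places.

Phase 1 (decelerating): v₀ = 13.0 m/s, a = -1.2 m/s².
v = v₀ + at → t = (7 − 13.0) / -1.2 = 5.00 s
v² = v₀² + 2aΔx → Δx = (7² − 13.0²)/(2·-1.2) = 50.0 m

Phase 2 (constant speed): v₀ = 7.00 m/s, a = 0 m/s².
v = v₀ + at = 7.00 + (0)(6.5) = 7.00 m/s
Δx = v₀t + ½at² = 7.00·6.5 + 0.5·0·6.5² = 45.5 m

Phase 3 (decelerating): v₀ = 7.00 m/s, a = -0.3 m/s².
v = v₀ + at → t = (0 − 7.00) / -0.3 = 23.3 s
v² = v₀² + 2aΔx → Δx = (0² − 7.00²)/(2·-0.3) = 81.7 m
Total time = 5.00 + 6.50 + 23.3 = 34.8 s

34.83 s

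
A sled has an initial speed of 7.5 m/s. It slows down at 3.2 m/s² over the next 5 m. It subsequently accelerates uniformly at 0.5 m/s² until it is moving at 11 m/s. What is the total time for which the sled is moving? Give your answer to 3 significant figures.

13.0 s

Phase 1 (decelerating): v₀ = 7.50 m/s, a = -3.2 m/s².
v² = v₀² + 2aΔx = 7.50² + 2·-3.2·5 = 24.2 → v = 4.92 m/s
t = (v − v₀)/a = (4.92 − 7.50)/-3.2 = 0.805 s

Phase 2 (accelerating): v₀ = 4.92 m/s, a = 0.5 m/s².
v = v₀ + at → t = (11 − 4.92) / 0.5 = 12.2 s
v² = v₀² + 2aΔx → Δx = (11² − 4.92²)/(2·0.5) = 96.8 m
Total time = 0.805 + 12.2 = 13.0 s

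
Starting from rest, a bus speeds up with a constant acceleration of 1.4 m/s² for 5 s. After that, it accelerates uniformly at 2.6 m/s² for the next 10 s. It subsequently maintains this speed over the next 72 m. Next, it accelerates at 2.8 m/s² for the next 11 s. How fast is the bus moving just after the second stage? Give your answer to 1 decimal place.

33.0 m/s

Phase 1 (accelerating): v₀ = 0 m/s, a = 1.4 m/s².
v = v₀ + at = 0 + (1.4)(5) = 7.00 m/s
Δx = v₀t + ½at² = 0·5 + 0.5·1.4·5² = 17.5 m

Phase 2 (accelerating): v₀ = 7.00 m/s, a = 2.6 m/s².
v = v₀ + at = 7.00 + (2.6)(10) = 33.0 m/s
Δx = v₀t + ½at² = 7.00·10 + 0.5·2.6·10² = 200 m
Speed at end of phase 2 = 33.0 m/s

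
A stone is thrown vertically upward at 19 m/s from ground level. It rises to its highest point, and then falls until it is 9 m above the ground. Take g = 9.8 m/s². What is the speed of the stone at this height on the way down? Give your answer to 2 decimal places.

Phase 1 (rising): v₀ = 19.0 m/s, a = -9.8 m/s².
v = v₀ + at → t = (0 − 19.0) / -9.8 = 1.94 s
v² = v₀² + 2aΔx → Δx = (0² − 19.0²)/(2·-9.8) = 18.4 m

Phase 2 (falling): v₀ = 0 m/s, a = -9.8 m/s².
Falls 9.42 m from rest: t = √(2·9.42/9.8) = 1.39 s; v = g·t = 13.6 m/s.
Final speed = 13.6 m/s

13.59 m/s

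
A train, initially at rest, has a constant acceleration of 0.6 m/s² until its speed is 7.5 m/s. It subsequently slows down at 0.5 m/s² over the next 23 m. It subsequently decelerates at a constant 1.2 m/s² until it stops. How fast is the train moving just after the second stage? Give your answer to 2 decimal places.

5.77 m/s

Phase 1 (accelerating): v₀ = 0 m/s, a = 0.6 m/s².
v = v₀ + at → t = (7.5 − 0) / 0.6 = 12.5 s
v² = v₀² + 2aΔx → Δx = (7.5² − 0²)/(2·0.6) = 46.9 m

Phase 2 (decelerating): v₀ = 7.50 m/s, a = -0.5 m/s².
v² = v₀² + 2aΔx = 7.50² + 2·-0.5·23 = 33.2 → v = 5.77 m/s
t = (v − v₀)/a = (5.77 − 7.50)/-0.5 = 3.47 s
Speed at end of phase 2 = 5.77 m/s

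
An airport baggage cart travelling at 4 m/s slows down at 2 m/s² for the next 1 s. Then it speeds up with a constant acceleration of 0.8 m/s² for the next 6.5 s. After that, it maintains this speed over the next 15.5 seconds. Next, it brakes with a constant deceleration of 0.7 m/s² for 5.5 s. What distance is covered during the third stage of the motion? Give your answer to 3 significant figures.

Phase 1 (decelerating): v₀ = 4.00 m/s, a = -2 m/s².
v = v₀ + at = 4.00 + (-2)(1) = 2.00 m/s
Δx = v₀t + ½at² = 4.00·1 + 0.5·-2·1² = 3.00 m

Phase 2 (accelerating): v₀ = 2.00 m/s, a = 0.8 m/s².
v = v₀ + at = 2.00 + (0.8)(6.5) = 7.20 m/s
Δx = v₀t + ½at² = 2.00·6.5 + 0.5·0.8·6.5² = 29.9 m

Phase 3 (constant speed): v₀ = 7.20 m/s, a = 0 m/s².
v = v₀ + at = 7.20 + (0)(15.5) = 7.20 m/s
Δx = v₀t + ½at² = 7.20·15.5 + 0.5·0·15.5² = 112 m
Distance in phase 3 = 112 m

112 m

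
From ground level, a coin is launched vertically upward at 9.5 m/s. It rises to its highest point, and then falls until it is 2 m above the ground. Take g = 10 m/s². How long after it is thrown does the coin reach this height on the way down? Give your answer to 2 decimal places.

1.66 s

Phase 1 (rising): v₀ = 9.50 m/s, a = -10 m/s².
v = v₀ + at → t = (0 − 9.50) / -10 = 0.950 s
v² = v₀² + 2aΔx → Δx = (0² − 9.50²)/(2·-10) = 4.51 m

Phase 2 (falling): v₀ = 0 m/s, a = -10 m/s².
Falls 2.51 m from rest: t = √(2·2.51/10) = 0.709 s; v = g·t = 7.09 m/s.
Total time = 0.950 + 0.709 = 1.66 s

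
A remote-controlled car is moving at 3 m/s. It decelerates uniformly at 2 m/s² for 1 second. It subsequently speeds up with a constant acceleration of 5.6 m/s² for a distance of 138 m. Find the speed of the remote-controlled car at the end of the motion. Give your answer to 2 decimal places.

Phase 1 (decelerating): v₀ = 3.00 m/s, a = -2 m/s².
v = v₀ + at = 3.00 + (-2)(1) = 1.00 m/s
Δx = v₀t + ½at² = 3.00·1 + 0.5·-2·1² = 2.00 m

Phase 2 (accelerating): v₀ = 1.00 m/s, a = 5.6 m/s².
v² = v₀² + 2aΔx = 1.00² + 2·5.6·138 = 1550 → v = 39.3 m/s
t = (v − v₀)/a = (39.3 − 1.00)/5.6 = 6.84 s
Final speed = 39.3 m/s

39.33 m/s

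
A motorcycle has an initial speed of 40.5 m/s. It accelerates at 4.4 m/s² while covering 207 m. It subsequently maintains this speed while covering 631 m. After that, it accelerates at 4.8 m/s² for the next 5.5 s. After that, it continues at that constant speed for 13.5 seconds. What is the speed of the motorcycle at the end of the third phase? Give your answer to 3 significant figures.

85.2 m/s

Phase 1 (accelerating): v₀ = 40.5 m/s, a = 4.4 m/s².
v² = v₀² + 2aΔx = 40.5² + 2·4.4·207 = 3460 → v = 58.8 m/s
t = (v − v₀)/a = (58.8 − 40.5)/4.4 = 4.17 s

Phase 2 (constant speed): v₀ = 58.8 m/s, a = 0 m/s².
Constant speed: t = d/v = 631/58.8 = 10.7 s

Phase 3 (accelerating): v₀ = 58.8 m/s, a = 4.8 m/s².
v = v₀ + at = 58.8 + (4.8)(5.5) = 85.2 m/s
Δx = v₀t + ½at² = 58.8·5.5 + 0.5·4.8·5.5² = 396 m
Speed at end of phase 3 = 85.2 m/s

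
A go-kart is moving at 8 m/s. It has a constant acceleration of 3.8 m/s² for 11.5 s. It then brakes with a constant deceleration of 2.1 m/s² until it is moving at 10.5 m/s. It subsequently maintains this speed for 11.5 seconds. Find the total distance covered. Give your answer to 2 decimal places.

Phase 1 (accelerating): v₀ = 8.00 m/s, a = 3.8 m/s².
v = v₀ + at = 8.00 + (3.8)(11.5) = 51.7 m/s
Δx = v₀t + ½at² = 8.00·11.5 + 0.5·3.8·11.5² = 343 m

Phase 2 (decelerating): v₀ = 51.7 m/s, a = -2.1 m/s².
v = v₀ + at → t = (10.5 − 51.7) / -2.1 = 19.6 s
v² = v₀² + 2aΔx → Δx = (10.5² − 51.7²)/(2·-2.1) = 610 m

Phase 3 (constant speed): v₀ = 10.5 m/s, a = 0 m/s².
v = v₀ + at = 10.5 + (0)(11.5) = 10.5 m/s
Δx = v₀t + ½at² = 10.5·11.5 + 0.5·0·11.5² = 121 m
Total distance = 343 + 610 + 121 = 1070 m

1074.18 m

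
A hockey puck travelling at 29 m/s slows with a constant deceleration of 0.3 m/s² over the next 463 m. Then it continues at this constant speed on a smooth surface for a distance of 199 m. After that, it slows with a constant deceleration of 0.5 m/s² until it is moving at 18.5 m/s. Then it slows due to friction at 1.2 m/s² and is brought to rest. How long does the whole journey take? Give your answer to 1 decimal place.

51.8 s

Phase 1 (decelerating): v₀ = 29.0 m/s, a = -0.3 m/s².
v² = v₀² + 2aΔx = 29.0² + 2·-0.3·463 = 563 → v = 23.7 m/s
t = (v − v₀)/a = (23.7 − 29.0)/-0.3 = 17.6 s

Phase 2 (constant speed): v₀ = 23.7 m/s, a = 0 m/s².
Constant speed: t = d/v = 199/23.7 = 8.39 s

Phase 3 (decelerating): v₀ = 23.7 m/s, a = -0.5 m/s².
v = v₀ + at → t = (18.5 − 23.7) / -0.5 = 10.5 s
v² = v₀² + 2aΔx → Δx = (18.5² − 23.7²)/(2·-0.5) = 221 m

Phase 4 (decelerating): v₀ = 18.5 m/s, a = -1.2 m/s².
v = v₀ + at → t = (0 − 18.5) / -1.2 = 15.4 s
v² = v₀² + 2aΔx → Δx = (0² − 18.5²)/(2·-1.2) = 143 m
Total time = 17.6 + 8.39 + 10.5 + 15.4 = 51.8 s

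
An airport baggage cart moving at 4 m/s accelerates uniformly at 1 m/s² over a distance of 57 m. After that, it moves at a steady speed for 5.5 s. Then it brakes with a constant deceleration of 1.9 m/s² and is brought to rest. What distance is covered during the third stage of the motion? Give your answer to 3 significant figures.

Phase 1 (accelerating): v₀ = 4.00 m/s, a = 1 m/s².
v² = v₀² + 2aΔx = 4.00² + 2·1·57 = 130 → v = 11.4 m/s
t = (v − v₀)/a = (11.4 − 4.00)/1 = 7.40 s

Phase 2 (constant speed): v₀ = 11.4 m/s, a = 0 m/s².
v = v₀ + at = 11.4 + (0)(5.5) = 11.4 m/s
Δx = v₀t + ½at² = 11.4·5.5 + 0.5·0·5.5² = 62.7 m

Phase 3 (decelerating): v₀ = 11.4 m/s, a = -1.9 m/s².
v = v₀ + at → t = (0 − 11.4) / -1.9 = 6.00 s
v² = v₀² + 2aΔx → Δx = (0² − 11.4²)/(2·-1.9) = 34.2 m
Distance in phase 3 = 34.2 m

34.2 m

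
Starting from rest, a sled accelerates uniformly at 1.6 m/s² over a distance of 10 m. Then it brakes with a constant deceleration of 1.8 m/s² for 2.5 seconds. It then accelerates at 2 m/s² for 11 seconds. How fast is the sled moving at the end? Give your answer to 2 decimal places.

23.16 m/s

Phase 1 (accelerating): v₀ = 0 m/s, a = 1.6 m/s².
v² = v₀² + 2aΔx = 0² + 2·1.6·10 = 32.0 → v = 5.66 m/s
t = (v − v₀)/a = (5.66 − 0)/1.6 = 3.54 s

Phase 2 (decelerating): v₀ = 5.66 m/s, a = -1.8 m/s².
v = v₀ + at = 5.66 + (-1.8)(2.5) = 1.16 m/s
Δx = v₀t + ½at² = 5.66·2.5 + 0.5·-1.8·2.5² = 8.52 m

Phase 3 (accelerating): v₀ = 1.16 m/s, a = 2 m/s².
v = v₀ + at = 1.16 + (2)(11) = 23.2 m/s
Δx = v₀t + ½at² = 1.16·11 + 0.5·2·11² = 134 m
Final speed = 23.2 m/s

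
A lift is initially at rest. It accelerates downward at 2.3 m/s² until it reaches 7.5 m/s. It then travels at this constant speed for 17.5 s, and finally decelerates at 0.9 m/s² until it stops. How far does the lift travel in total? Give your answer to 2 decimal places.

Phase 1 (accelerating): v₀ = 0 m/s, a = 2.3 m/s².
v = v₀ + at → t = (7.5 − 0) / 2.3 = 3.26 s
v² = v₀² + 2aΔx → Δx = (7.5² − 0²)/(2·2.3) = 12.2 m

Phase 2 (constant speed): v₀ = 7.50 m/s, a = 0 m/s².
v = v₀ + at = 7.50 + (0)(17.5) = 7.50 m/s
Δx = v₀t + ½at² = 7.50·17.5 + 0.5·0·17.5² = 131 m

Phase 3 (decelerating): v₀ = 7.50 m/s, a = -0.9 m/s².
v = v₀ + at → t = (0 − 7.50) / -0.9 = 8.33 s
v² = v₀² + 2aΔx → Δx = (0² − 7.50²)/(2·-0.9) = 31.2 m
Total distance = 12.2 + 131 + 31.2 = 175 m

174.73 m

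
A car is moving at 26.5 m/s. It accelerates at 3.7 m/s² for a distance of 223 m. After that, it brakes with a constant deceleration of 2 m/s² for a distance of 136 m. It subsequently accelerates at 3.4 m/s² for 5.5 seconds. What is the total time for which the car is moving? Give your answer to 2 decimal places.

14.43 s

Phase 1 (accelerating): v₀ = 26.5 m/s, a = 3.7 m/s².
v² = v₀² + 2aΔx = 26.5² + 2·3.7·223 = 2350 → v = 48.5 m/s
t = (v − v₀)/a = (48.5 − 26.5)/3.7 = 5.95 s

Phase 2 (decelerating): v₀ = 48.5 m/s, a = -2 m/s².
v² = v₀² + 2aΔx = 48.5² + 2·-2·136 = 1810 → v = 42.5 m/s
t = (v − v₀)/a = (42.5 − 48.5)/-2 = 2.99 s

Phase 3 (accelerating): v₀ = 42.5 m/s, a = 3.4 m/s².
v = v₀ + at = 42.5 + (3.4)(5.5) = 61.2 m/s
Δx = v₀t + ½at² = 42.5·5.5 + 0.5·3.4·5.5² = 285 m
Total time = 5.95 + 2.99 + 5.50 = 14.4 s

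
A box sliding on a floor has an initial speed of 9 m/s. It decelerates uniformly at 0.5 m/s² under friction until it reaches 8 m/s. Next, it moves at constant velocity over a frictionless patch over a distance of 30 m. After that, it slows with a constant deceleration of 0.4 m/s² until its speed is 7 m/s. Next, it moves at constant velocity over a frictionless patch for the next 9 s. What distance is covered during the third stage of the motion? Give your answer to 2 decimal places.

18.75 m

Phase 1 (decelerating): v₀ = 9.00 m/s, a = -0.5 m/s².
v = v₀ + at → t = (8 − 9.00) / -0.5 = 2.00 s
v² = v₀² + 2aΔx → Δx = (8² − 9.00²)/(2·-0.5) = 17.0 m

Phase 2 (constant speed): v₀ = 8.00 m/s, a = 0 m/s².
Constant speed: t = d/v = 30/8.00 = 3.75 s

Phase 3 (decelerating): v₀ = 8.00 m/s, a = -0.4 m/s².
v = v₀ + at → t = (7 − 8.00) / -0.4 = 2.50 s
v² = v₀² + 2aΔx → Δx = (7² − 8.00²)/(2·-0.4) = 18.8 m
Distance in phase 3 = 18.8 m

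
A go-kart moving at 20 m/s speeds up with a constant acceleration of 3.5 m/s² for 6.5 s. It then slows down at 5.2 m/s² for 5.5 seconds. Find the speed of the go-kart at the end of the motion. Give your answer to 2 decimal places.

14.15 m/s

Phase 1 (accelerating): v₀ = 20.0 m/s, a = 3.5 m/s².
v = v₀ + at = 20.0 + (3.5)(6.5) = 42.8 m/s
Δx = v₀t + ½at² = 20.0·6.5 + 0.5·3.5·6.5² = 204 m

Phase 2 (decelerating): v₀ = 42.8 m/s, a = -5.2 m/s².
v = v₀ + at = 42.8 + (-5.2)(5.5) = 14.1 m/s
Δx = v₀t + ½at² = 42.8·5.5 + 0.5·-5.2·5.5² = 156 m
Final speed = 14.1 m/s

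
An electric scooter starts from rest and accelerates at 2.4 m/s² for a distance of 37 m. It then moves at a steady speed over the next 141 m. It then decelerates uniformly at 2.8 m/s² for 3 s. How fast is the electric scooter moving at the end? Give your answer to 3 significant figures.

4.93 m/s

Phase 1 (accelerating): v₀ = 0 m/s, a = 2.4 m/s².
v² = v₀² + 2aΔx = 0² + 2·2.4·37 = 178 → v = 13.3 m/s
t = (v − v₀)/a = (13.3 − 0)/2.4 = 5.55 s

Phase 2 (constant speed): v₀ = 13.3 m/s, a = 0 m/s².
Constant speed: t = d/v = 141/13.3 = 10.6 s

Phase 3 (decelerating): v₀ = 13.3 m/s, a = -2.8 m/s².
v = v₀ + at = 13.3 + (-2.8)(3) = 4.93 m/s
Δx = v₀t + ½at² = 13.3·3 + 0.5·-2.8·3² = 27.4 m
Final speed = 4.93 m/s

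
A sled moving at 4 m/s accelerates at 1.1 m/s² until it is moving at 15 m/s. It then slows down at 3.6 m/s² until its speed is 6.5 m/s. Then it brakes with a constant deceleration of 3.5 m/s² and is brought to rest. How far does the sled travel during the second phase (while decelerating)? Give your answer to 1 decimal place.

Phase 1 (accelerating): v₀ = 4.00 m/s, a = 1.1 m/s².
v = v₀ + at → t = (15 − 4.00) / 1.1 = 10.0 s
v² = v₀² + 2aΔx → Δx = (15² − 4.00²)/(2·1.1) = 95.0 m

Phase 2 (decelerating): v₀ = 15.0 m/s, a = -3.6 m/s².
v = v₀ + at → t = (6.5 − 15.0) / -3.6 = 2.36 s
v² = v₀² + 2aΔx → Δx = (6.5² − 15.0²)/(2·-3.6) = 25.4 m
Distance in phase 2 = 25.4 m

25.4 m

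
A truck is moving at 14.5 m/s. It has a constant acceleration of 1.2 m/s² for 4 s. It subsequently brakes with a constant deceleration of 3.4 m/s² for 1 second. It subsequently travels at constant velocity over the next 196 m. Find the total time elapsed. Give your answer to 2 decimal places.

17.33 s

Phase 1 (accelerating): v₀ = 14.5 m/s, a = 1.2 m/s².
v = v₀ + at = 14.5 + (1.2)(4) = 19.3 m/s
Δx = v₀t + ½at² = 14.5·4 + 0.5·1.2·4² = 67.6 m

Phase 2 (decelerating): v₀ = 19.3 m/s, a = -3.4 m/s².
v = v₀ + at = 19.3 + (-3.4)(1) = 15.9 m/s
Δx = v₀t + ½at² = 19.3·1 + 0.5·-3.4·1² = 17.6 m

Phase 3 (constant speed): v₀ = 15.9 m/s, a = 0 m/s².
Constant speed: t = d/v = 196/15.9 = 12.3 s
Total time = 4.00 + 1.00 + 12.3 = 17.3 s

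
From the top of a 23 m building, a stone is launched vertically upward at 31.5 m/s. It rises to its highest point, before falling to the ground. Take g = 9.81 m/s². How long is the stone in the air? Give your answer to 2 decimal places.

Phase 1 (rising): v₀ = 31.5 m/s, a = -9.81 m/s².
v = v₀ + at → t = (0 − 31.5) / -9.81 = 3.21 s
v² = v₀² + 2aΔx → Δx = (0² − 31.5²)/(2·-9.81) = 50.6 m

Phase 2 (falling): v₀ = 0 m/s, a = -9.81 m/s².
Falls 73.6 m from rest: t = √(2·73.6/9.81) = 3.87 s; v = g·t = 38.0 m/s.
Total time = 3.21 + 3.87 = 7.08 s

7.08 s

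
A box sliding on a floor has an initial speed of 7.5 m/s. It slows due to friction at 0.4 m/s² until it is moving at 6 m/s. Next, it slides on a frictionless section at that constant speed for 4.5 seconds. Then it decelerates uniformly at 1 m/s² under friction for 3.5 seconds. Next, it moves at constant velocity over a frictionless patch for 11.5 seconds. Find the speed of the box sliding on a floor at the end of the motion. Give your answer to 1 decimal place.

2.5 m/s

Phase 1 (decelerating): v₀ = 7.50 m/s, a = -0.4 m/s².
v = v₀ + at → t = (6 − 7.50) / -0.4 = 3.75 s
v² = v₀² + 2aΔx → Δx = (6² − 7.50²)/(2·-0.4) = 25.3 m

Phase 2 (constant speed): v₀ = 6.00 m/s, a = 0 m/s².
v = v₀ + at = 6.00 + (0)(4.5) = 6.00 m/s
Δx = v₀t + ½at² = 6.00·4.5 + 0.5·0·4.5² = 27.0 m

Phase 3 (decelerating): v₀ = 6.00 m/s, a = -1 m/s².
v = v₀ + at = 6.00 + (-1)(3.5) = 2.50 m/s
Δx = v₀t + ½at² = 6.00·3.5 + 0.5·-1·3.5² = 14.9 m

Phase 4 (constant speed): v₀ = 2.50 m/s, a = 0 m/s².
v = v₀ + at = 2.50 + (0)(11.5) = 2.50 m/s
Δx = v₀t + ½at² = 2.50·11.5 + 0.5·0·11.5² = 28.8 m
Final speed = 2.50 m/s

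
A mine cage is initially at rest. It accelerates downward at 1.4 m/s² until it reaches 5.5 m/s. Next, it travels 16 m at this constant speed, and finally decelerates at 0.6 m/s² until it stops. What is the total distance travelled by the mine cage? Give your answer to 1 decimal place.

52.0 m

Phase 1 (accelerating): v₀ = 0 m/s, a = 1.4 m/s².
v = v₀ + at → t = (5.5 − 0) / 1.4 = 3.93 s
v² = v₀² + 2aΔx → Δx = (5.5² − 0²)/(2·1.4) = 10.8 m

Phase 2 (constant speed): v₀ = 5.50 m/s, a = 0 m/s².
Constant speed: t = d/v = 16/5.50 = 2.91 s

Phase 3 (decelerating): v₀ = 5.50 m/s, a = -0.6 m/s².
v = v₀ + at → t = (0 − 5.50) / -0.6 = 9.17 s
v² = v₀² + 2aΔx → Δx = (0² − 5.50²)/(2·-0.6) = 25.2 m
Total distance = 10.8 + 16.0 + 25.2 = 52.0 m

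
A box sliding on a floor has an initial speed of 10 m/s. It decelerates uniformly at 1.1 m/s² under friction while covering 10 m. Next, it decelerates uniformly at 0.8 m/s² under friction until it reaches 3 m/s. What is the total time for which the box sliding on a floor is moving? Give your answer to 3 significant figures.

8.35 s

Phase 1 (decelerating): v₀ = 10.0 m/s, a = -1.1 m/s².
v² = v₀² + 2aΔx = 10.0² + 2·-1.1·10 = 78.0 → v = 8.83 m/s
t = (v − v₀)/a = (8.83 − 10.0)/-1.1 = 1.06 s

Phase 2 (decelerating): v₀ = 8.83 m/s, a = -0.8 m/s².
v = v₀ + at → t = (3 − 8.83) / -0.8 = 7.29 s
v² = v₀² + 2aΔx → Δx = (3² − 8.83²)/(2·-0.8) = 43.1 m
Total time = 1.06 + 7.29 = 8.35 s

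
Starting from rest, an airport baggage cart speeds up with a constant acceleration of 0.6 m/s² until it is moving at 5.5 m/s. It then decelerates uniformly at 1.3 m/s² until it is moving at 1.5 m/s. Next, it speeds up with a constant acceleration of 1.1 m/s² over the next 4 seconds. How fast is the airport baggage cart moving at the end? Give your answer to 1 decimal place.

Phase 1 (accelerating): v₀ = 0 m/s, a = 0.6 m/s².
v = v₀ + at → t = (5.5 − 0) / 0.6 = 9.17 s
v² = v₀² + 2aΔx → Δx = (5.5² − 0²)/(2·0.6) = 25.2 m

Phase 2 (decelerating): v₀ = 5.50 m/s, a = -1.3 m/s².
v = v₀ + at → t = (1.5 − 5.50) / -1.3 = 3.08 s
v² = v₀² + 2aΔx → Δx = (1.5² − 5.50²)/(2·-1.3) = 10.8 m

Phase 3 (accelerating): v₀ = 1.50 m/s, a = 1.1 m/s².
v = v₀ + at = 1.50 + (1.1)(4) = 5.90 m/s
Δx = v₀t + ½at² = 1.50·4 + 0.5·1.1·4² = 14.8 m
Final speed = 5.90 m/s

5.9 m/s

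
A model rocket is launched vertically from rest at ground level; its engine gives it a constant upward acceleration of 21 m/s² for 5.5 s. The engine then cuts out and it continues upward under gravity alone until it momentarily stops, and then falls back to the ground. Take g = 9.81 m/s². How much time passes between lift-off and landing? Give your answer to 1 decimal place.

31.5 s

Phase 1 (powered ascent): v₀ = 0 m/s, a = 21 m/s².
v = v₀ + at = 0 + (21)(5.5) = 116 m/s
Δx = v₀t + ½at² = 0·5.5 + 0.5·21·5.5² = 318 m

Phase 2 (coasting upward): v₀ = 116 m/s, a = -9.81 m/s².
v = v₀ + at → t = (0 − 116) / -9.81 = 11.8 s
v² = v₀² + 2aΔx → Δx = (0² − 116²)/(2·-9.81) = 680 m

Phase 3 (free fall): v₀ = 0 m/s, a = -9.81 m/s².
Falls 998 m from rest: t = √(2·998/9.81) = 14.3 s; v = g·t = 140 m/s.
Total time = 5.50 + 11.8 + 14.3 = 31.5 s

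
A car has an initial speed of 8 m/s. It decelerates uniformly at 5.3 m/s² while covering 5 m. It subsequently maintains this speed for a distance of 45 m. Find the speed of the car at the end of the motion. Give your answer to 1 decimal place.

3.3 m/s

Phase 1 (decelerating): v₀ = 8.00 m/s, a = -5.3 m/s².
v² = v₀² + 2aΔx = 8.00² + 2·-5.3·5 = 11.0 → v = 3.32 m/s
t = (v − v₀)/a = (3.32 − 8.00)/-5.3 = 0.884 s

Phase 2 (constant speed): v₀ = 3.32 m/s, a = 0 m/s².
Constant speed: t = d/v = 45/3.32 = 13.6 s
Final speed = 3.32 m/s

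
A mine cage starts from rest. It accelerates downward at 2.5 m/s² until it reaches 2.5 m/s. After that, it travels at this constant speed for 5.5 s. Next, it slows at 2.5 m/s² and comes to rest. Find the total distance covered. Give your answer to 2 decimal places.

16.25 m

Phase 1 (accelerating): v₀ = 0 m/s, a = 2.5 m/s².
v = v₀ + at → t = (2.5 − 0) / 2.5 = 1.00 s
v² = v₀² + 2aΔx → Δx = (2.5² − 0²)/(2·2.5) = 1.25 m

Phase 2 (constant speed): v₀ = 2.50 m/s, a = 0 m/s².
v = v₀ + at = 2.50 + (0)(5.5) = 2.50 m/s
Δx = v₀t + ½at² = 2.50·5.5 + 0.5·0·5.5² = 13.8 m

Phase 3 (decelerating): v₀ = 2.50 m/s, a = -2.5 m/s².
v = v₀ + at → t = (0 − 2.50) / -2.5 = 1.00 s
v² = v₀² + 2aΔx → Δx = (0² − 2.50²)/(2·-2.5) = 1.25 m
Total distance = 1.25 + 13.8 + 1.25 = 16.2 m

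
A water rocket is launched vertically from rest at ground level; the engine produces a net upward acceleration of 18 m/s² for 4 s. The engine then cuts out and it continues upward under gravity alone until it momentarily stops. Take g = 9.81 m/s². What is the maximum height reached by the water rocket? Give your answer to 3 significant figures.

Phase 1 (powered ascent): v₀ = 0 m/s, a = 18 m/s².
v = v₀ + at = 0 + (18)(4) = 72.0 m/s
Δx = v₀t + ½at² = 0·4 + 0.5·18·4² = 144 m

Phase 2 (coasting upward): v₀ = 72.0 m/s, a = -9.81 m/s².
v = v₀ + at → t = (0 − 72.0) / -9.81 = 7.34 s
v² = v₀² + 2aΔx → Δx = (0² − 72.0²)/(2·-9.81) = 264 m
Maximum height = 144 + 264 = 408 m

408 m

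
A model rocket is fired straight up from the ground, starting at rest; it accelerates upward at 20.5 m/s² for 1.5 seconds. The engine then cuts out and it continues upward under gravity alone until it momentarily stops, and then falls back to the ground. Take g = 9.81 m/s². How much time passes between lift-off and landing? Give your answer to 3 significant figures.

Phase 1 (powered ascent): v₀ = 0 m/s, a = 20.5 m/s².
v = v₀ + at = 0 + (20.5)(1.5) = 30.8 m/s
Δx = v₀t + ½at² = 0·1.5 + 0.5·20.5·1.5² = 23.1 m

Phase 2 (coasting upward): v₀ = 30.8 m/s, a = -9.81 m/s².
v = v₀ + at → t = (0 − 30.8) / -9.81 = 3.13 s
v² = v₀² + 2aΔx → Δx = (0² − 30.8²)/(2·-9.81) = 48.2 m

Phase 3 (free fall): v₀ = 0 m/s, a = -9.81 m/s².
Falls 71.3 m from rest: t = √(2·71.3/9.81) = 3.81 s; v = g·t = 37.4 m/s.
Total time = 1.50 + 3.13 + 3.81 = 8.45 s

8.45 s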